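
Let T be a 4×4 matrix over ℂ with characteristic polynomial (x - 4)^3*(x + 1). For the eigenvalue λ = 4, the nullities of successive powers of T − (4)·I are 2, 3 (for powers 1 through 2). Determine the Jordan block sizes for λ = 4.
Block sizes for λ = 4: [2, 1]

From the dimensions of kernels of powers, the number of Jordan blocks of size at least j is d_j − d_{j−1} where d_j = dim ker(N^j) (with d_0 = 0). Computing the differences gives [2, 1].
The number of blocks of size exactly k is (#blocks of size ≥ k) − (#blocks of size ≥ k + 1), so the partition is: 1 block(s) of size 1, 1 block(s) of size 2.
In nonincreasing order the block sizes are [2, 1].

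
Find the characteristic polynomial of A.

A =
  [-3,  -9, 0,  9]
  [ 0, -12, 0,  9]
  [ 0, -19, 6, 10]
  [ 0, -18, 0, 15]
x^4 - 6*x^3 - 27*x^2 + 108*x + 324

Expanding det(x·I − A) (e.g. by cofactor expansion or by noting that A is similar to its Jordan form J, which has the same characteristic polynomial as A) gives
  χ_A(x) = x^4 - 6*x^3 - 27*x^2 + 108*x + 324
which factors as (x - 6)^2*(x + 3)^2. The eigenvalues (with algebraic multiplicities) are λ = -3 with multiplicity 2, λ = 6 with multiplicity 2.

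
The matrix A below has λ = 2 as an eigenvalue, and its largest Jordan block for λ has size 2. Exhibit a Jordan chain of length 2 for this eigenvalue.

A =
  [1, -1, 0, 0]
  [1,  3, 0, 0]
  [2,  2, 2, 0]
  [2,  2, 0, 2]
A Jordan chain for λ = 2 of length 2:
v_1 = (-1, 1, 2, 2)ᵀ
v_2 = (1, 0, 0, 0)ᵀ

Let N = A − (2)·I. We want v_2 with N^2 v_2 = 0 but N^1 v_2 ≠ 0; then v_{j-1} := N · v_j for j = 2, …, 2.

Pick v_2 = (1, 0, 0, 0)ᵀ.
Then v_1 = N · v_2 = (-1, 1, 2, 2)ᵀ.

Sanity check: (A − (2)·I) v_1 = (0, 0, 0, 0)ᵀ = 0. ✓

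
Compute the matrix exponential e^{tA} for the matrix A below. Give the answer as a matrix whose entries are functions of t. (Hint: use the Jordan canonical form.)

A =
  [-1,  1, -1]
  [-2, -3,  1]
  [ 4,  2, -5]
e^{tA} =
  [-t^2*exp(-3*t) + 2*t*exp(-3*t) + exp(-3*t), t*exp(-3*t), t^2*exp(-3*t)/2 - t*exp(-3*t)]
  [-2*t*exp(-3*t), exp(-3*t), t*exp(-3*t)]
  [-2*t^2*exp(-3*t) + 4*t*exp(-3*t), 2*t*exp(-3*t), t^2*exp(-3*t) - 2*t*exp(-3*t) + exp(-3*t)]

Strategy: write A = P · J · P⁻¹ where J is a Jordan canonical form, so e^{tA} = P · e^{tJ} · P⁻¹, and e^{tJ} can be computed block-by-block.

A has Jordan form
J =
  [-3,  1,  0]
  [ 0, -3,  1]
  [ 0,  0, -3]
(up to reordering of blocks).

Per-block formulas:
  For a 3×3 Jordan block J_3(-3): exp(t · J_3(-3)) = e^(-3t)·(I + t·N + (t^2/2)·N^2), where N is the 3×3 nilpotent shift.

After assembling e^{tJ} and conjugating by P, we get:

e^{tA} =
  [-t^2*exp(-3*t) + 2*t*exp(-3*t) + exp(-3*t), t*exp(-3*t), t^2*exp(-3*t)/2 - t*exp(-3*t)]
  [-2*t*exp(-3*t), exp(-3*t), t*exp(-3*t)]
  [-2*t^2*exp(-3*t) + 4*t*exp(-3*t), 2*t*exp(-3*t), t^2*exp(-3*t) - 2*t*exp(-3*t) + exp(-3*t)]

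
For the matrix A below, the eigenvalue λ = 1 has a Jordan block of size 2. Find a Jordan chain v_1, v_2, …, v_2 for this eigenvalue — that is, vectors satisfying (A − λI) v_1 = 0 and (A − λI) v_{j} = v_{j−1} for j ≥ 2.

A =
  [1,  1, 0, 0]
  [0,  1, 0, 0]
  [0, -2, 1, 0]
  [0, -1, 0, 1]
A Jordan chain for λ = 1 of length 2:
v_1 = (1, 0, -2, -1)ᵀ
v_2 = (0, 1, 0, 0)ᵀ

Let N = A − (1)·I. We want v_2 with N^2 v_2 = 0 but N^1 v_2 ≠ 0; then v_{j-1} := N · v_j for j = 2, …, 2.

Pick v_2 = (0, 1, 0, 0)ᵀ.
Then v_1 = N · v_2 = (1, 0, -2, -1)ᵀ.

Sanity check: (A − (1)·I) v_1 = (0, 0, 0, 0)ᵀ = 0. ✓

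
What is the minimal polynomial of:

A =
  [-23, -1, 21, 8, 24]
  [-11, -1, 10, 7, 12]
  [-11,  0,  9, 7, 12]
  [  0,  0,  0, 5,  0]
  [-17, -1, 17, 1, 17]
x^4 - 2*x^3 - 12*x^2 - 14*x - 5

The characteristic polynomial is χ_A(x) = (x - 5)^2*(x + 1)^3, so the eigenvalues are known. The minimal polynomial is
  m_A(x) = Π_λ (x − λ)^{k_λ}
where k_λ is the size of the *largest* Jordan block for λ (equivalently, the smallest k with (A − λI)^k v = 0 for every generalised eigenvector v of λ).

  λ = -1: largest Jordan block has size 3, contributing (x + 1)^3
  λ = 5: largest Jordan block has size 1, contributing (x − 5)

So m_A(x) = (x - 5)*(x + 1)^3 = x^4 - 2*x^3 - 12*x^2 - 14*x - 5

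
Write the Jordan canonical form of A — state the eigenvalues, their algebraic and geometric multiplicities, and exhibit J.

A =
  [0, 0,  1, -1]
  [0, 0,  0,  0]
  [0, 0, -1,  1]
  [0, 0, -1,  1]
J_2(0) ⊕ J_1(0) ⊕ J_1(0)

The characteristic polynomial is
  det(x·I − A) = x^4

Eigenvalues and multiplicities (the geometric multiplicity of λ is n − rank(A − λI), which equals the number of Jordan blocks for λ):
  λ = 0: algebraic multiplicity = 4, geometric multiplicity = 3

Determining the block sizes for each eigenvalue:
  λ = 0: 3 blocks summing to 4 forces exactly one block of size 2 and the rest size 1 → block sizes [2, 1, 1]

Assembling the blocks gives a Jordan form
J =
  [0, 1, 0, 0]
  [0, 0, 0, 0]
  [0, 0, 0, 0]
  [0, 0, 0, 0]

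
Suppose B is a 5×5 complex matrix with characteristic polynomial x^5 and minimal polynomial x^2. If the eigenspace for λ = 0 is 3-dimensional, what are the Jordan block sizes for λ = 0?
Block sizes for λ = 0: [2, 2, 1]

Step 1 — from the characteristic polynomial, algebraic multiplicity of λ = 0 is 5. From dim ker(B − (0)·I) = 3, there are exactly 3 Jordan blocks for λ = 0.
Step 2 — from the minimal polynomial, the factor (x − 0)^2 tells us the largest block for λ = 0 has size 2.
Step 3 — with total size 5, 3 blocks, and largest block 2, the block sizes (in nonincreasing order) are [2, 2, 1].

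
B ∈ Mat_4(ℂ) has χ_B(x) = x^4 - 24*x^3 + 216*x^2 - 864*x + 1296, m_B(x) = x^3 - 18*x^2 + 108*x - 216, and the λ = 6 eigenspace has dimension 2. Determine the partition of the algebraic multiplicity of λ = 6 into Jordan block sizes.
Block sizes for λ = 6: [3, 1]

Step 1 — from the characteristic polynomial, algebraic multiplicity of λ = 6 is 4. From dim ker(B − (6)·I) = 2, there are exactly 2 Jordan blocks for λ = 6.
Step 2 — from the minimal polynomial, the factor (x − 6)^3 tells us the largest block for λ = 6 has size 3.
Step 3 — with total size 4, 2 blocks, and largest block 3, the block sizes (in nonincreasing order) are [3, 1].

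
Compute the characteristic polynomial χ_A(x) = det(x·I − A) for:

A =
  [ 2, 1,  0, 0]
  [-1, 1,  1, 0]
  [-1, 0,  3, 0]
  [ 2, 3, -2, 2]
x^4 - 8*x^3 + 24*x^2 - 32*x + 16

Expanding det(x·I − A) (e.g. by cofactor expansion or by noting that A is similar to its Jordan form J, which has the same characteristic polynomial as A) gives
  χ_A(x) = x^4 - 8*x^3 + 24*x^2 - 32*x + 16
which factors as (x - 2)^4. The eigenvalues (with algebraic multiplicities) are λ = 2 with multiplicity 4.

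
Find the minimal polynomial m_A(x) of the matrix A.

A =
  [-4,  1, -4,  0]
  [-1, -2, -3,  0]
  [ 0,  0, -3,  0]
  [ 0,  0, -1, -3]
x^3 + 9*x^2 + 27*x + 27

The characteristic polynomial is χ_A(x) = (x + 3)^4, so the eigenvalues are known. The minimal polynomial is
  m_A(x) = Π_λ (x − λ)^{k_λ}
where k_λ is the size of the *largest* Jordan block for λ (equivalently, the smallest k with (A − λI)^k v = 0 for every generalised eigenvector v of λ).

  λ = -3: largest Jordan block has size 3, contributing (x + 3)^3

So m_A(x) = (x + 3)^3 = x^3 + 9*x^2 + 27*x + 27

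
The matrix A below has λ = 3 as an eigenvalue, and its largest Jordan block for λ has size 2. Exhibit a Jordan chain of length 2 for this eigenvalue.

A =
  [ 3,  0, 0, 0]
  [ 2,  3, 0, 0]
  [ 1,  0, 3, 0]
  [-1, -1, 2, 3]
A Jordan chain for λ = 3 of length 2:
v_1 = (0, 2, 1, -1)ᵀ
v_2 = (1, 0, 0, 0)ᵀ

Let N = A − (3)·I. We want v_2 with N^2 v_2 = 0 but N^1 v_2 ≠ 0; then v_{j-1} := N · v_j for j = 2, …, 2.

Pick v_2 = (1, 0, 0, 0)ᵀ.
Then v_1 = N · v_2 = (0, 2, 1, -1)ᵀ.

Sanity check: (A − (3)·I) v_1 = (0, 0, 0, 0)ᵀ = 0. ✓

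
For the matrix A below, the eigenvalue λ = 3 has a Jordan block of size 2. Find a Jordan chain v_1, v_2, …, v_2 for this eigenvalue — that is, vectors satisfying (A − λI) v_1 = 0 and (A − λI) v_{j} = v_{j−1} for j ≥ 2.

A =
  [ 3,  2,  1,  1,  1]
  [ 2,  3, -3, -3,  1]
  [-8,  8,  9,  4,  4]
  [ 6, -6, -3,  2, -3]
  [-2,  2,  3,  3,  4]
A Jordan chain for λ = 3 of length 2:
v_1 = (1, -1, 4, -3, 1)ᵀ
v_2 = (1, 0, 4, -3, 0)ᵀ

Let N = A − (3)·I. We want v_2 with N^2 v_2 = 0 but N^1 v_2 ≠ 0; then v_{j-1} := N · v_j for j = 2, …, 2.

Pick v_2 = (1, 0, 4, -3, 0)ᵀ.
Then v_1 = N · v_2 = (1, -1, 4, -3, 1)ᵀ.

Sanity check: (A − (3)·I) v_1 = (0, 0, 0, 0, 0)ᵀ = 0. ✓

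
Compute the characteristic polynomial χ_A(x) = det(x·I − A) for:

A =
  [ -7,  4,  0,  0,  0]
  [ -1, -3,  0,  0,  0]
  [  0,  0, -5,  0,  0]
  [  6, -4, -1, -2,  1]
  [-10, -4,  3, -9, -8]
x^5 + 25*x^4 + 250*x^3 + 1250*x^2 + 3125*x + 3125

Expanding det(x·I − A) (e.g. by cofactor expansion or by noting that A is similar to its Jordan form J, which has the same characteristic polynomial as A) gives
  χ_A(x) = x^5 + 25*x^4 + 250*x^3 + 1250*x^2 + 3125*x + 3125
which factors as (x + 5)^5. The eigenvalues (with algebraic multiplicities) are λ = -5 with multiplicity 5.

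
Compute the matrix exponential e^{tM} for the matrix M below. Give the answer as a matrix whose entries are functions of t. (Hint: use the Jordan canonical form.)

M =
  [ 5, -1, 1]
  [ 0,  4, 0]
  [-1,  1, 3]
e^{tM} =
  [t*exp(4*t) + exp(4*t), -t*exp(4*t), t*exp(4*t)]
  [0, exp(4*t), 0]
  [-t*exp(4*t), t*exp(4*t), -t*exp(4*t) + exp(4*t)]

Strategy: write M = P · J · P⁻¹ where J is a Jordan canonical form, so e^{tM} = P · e^{tJ} · P⁻¹, and e^{tJ} can be computed block-by-block.

M has Jordan form
J =
  [4, 1, 0]
  [0, 4, 0]
  [0, 0, 4]
(up to reordering of blocks).

Per-block formulas:
  For a 1×1 block at λ = 4: exp(t · [4]) = [e^(4t)].
  For a 2×2 Jordan block J_2(4): exp(t · J_2(4)) = e^(4t)·(I + t·N), where N is the 2×2 nilpotent shift.

After assembling e^{tJ} and conjugating by P, we get:

e^{tM} =
  [t*exp(4*t) + exp(4*t), -t*exp(4*t), t*exp(4*t)]
  [0, exp(4*t), 0]
  [-t*exp(4*t), t*exp(4*t), -t*exp(4*t) + exp(4*t)]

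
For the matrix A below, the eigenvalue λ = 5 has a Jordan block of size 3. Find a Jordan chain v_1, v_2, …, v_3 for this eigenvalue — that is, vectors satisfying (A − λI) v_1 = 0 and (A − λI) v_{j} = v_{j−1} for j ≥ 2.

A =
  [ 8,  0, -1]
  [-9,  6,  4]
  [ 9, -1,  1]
A Jordan chain for λ = 5 of length 3:
v_1 = (1, -3, 3)ᵀ
v_2 = (0, 1, -1)ᵀ
v_3 = (0, 1, 0)ᵀ

Let N = A − (5)·I. We want v_3 with N^3 v_3 = 0 but N^2 v_3 ≠ 0; then v_{j-1} := N · v_j for j = 3, …, 2.

Pick v_3 = (0, 1, 0)ᵀ.
Then v_2 = N · v_3 = (0, 1, -1)ᵀ.
Then v_1 = N · v_2 = (1, -3, 3)ᵀ.

Sanity check: (A − (5)·I) v_1 = (0, 0, 0)ᵀ = 0. ✓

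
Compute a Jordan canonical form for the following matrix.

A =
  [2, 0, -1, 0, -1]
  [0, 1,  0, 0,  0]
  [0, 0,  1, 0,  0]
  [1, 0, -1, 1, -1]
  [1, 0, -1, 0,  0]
J_2(1) ⊕ J_1(1) ⊕ J_1(1) ⊕ J_1(1)

The characteristic polynomial is
  det(x·I − A) = x^5 - 5*x^4 + 10*x^3 - 10*x^2 + 5*x - 1 = (x - 1)^5

Eigenvalues and multiplicities (the geometric multiplicity of λ is n − rank(A − λI), which equals the number of Jordan blocks for λ):
  λ = 1: algebraic multiplicity = 5, geometric multiplicity = 4

Determining the block sizes for each eigenvalue:
  λ = 1: 4 blocks summing to 5 forces exactly one block of size 2 and the rest size 1 → block sizes [2, 1, 1, 1]

Assembling the blocks gives a Jordan form
J =
  [1, 1, 0, 0, 0]
  [0, 1, 0, 0, 0]
  [0, 0, 1, 0, 0]
  [0, 0, 0, 1, 0]
  [0, 0, 0, 0, 1]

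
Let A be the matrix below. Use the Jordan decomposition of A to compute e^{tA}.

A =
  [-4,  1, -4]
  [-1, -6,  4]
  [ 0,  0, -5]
e^{tA} =
  [t*exp(-5*t) + exp(-5*t), t*exp(-5*t), -4*t*exp(-5*t)]
  [-t*exp(-5*t), -t*exp(-5*t) + exp(-5*t), 4*t*exp(-5*t)]
  [0, 0, exp(-5*t)]

Strategy: write A = P · J · P⁻¹ where J is a Jordan canonical form, so e^{tA} = P · e^{tJ} · P⁻¹, and e^{tJ} can be computed block-by-block.

A has Jordan form
J =
  [-5,  1,  0]
  [ 0, -5,  0]
  [ 0,  0, -5]
(up to reordering of blocks).

Per-block formulas:
  For a 2×2 Jordan block J_2(-5): exp(t · J_2(-5)) = e^(-5t)·(I + t·N), where N is the 2×2 nilpotent shift.
  For a 1×1 block at λ = -5: exp(t · [-5]) = [e^(-5t)].

After assembling e^{tJ} and conjugating by P, we get:

e^{tA} =
  [t*exp(-5*t) + exp(-5*t), t*exp(-5*t), -4*t*exp(-5*t)]
  [-t*exp(-5*t), -t*exp(-5*t) + exp(-5*t), 4*t*exp(-5*t)]
  [0, 0, exp(-5*t)]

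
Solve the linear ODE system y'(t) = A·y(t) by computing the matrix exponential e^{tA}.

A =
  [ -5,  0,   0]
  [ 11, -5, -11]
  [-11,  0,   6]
e^{tA} =
  [exp(-5*t), 0, 0]
  [exp(6*t) - exp(-5*t), exp(-5*t), -exp(6*t) + exp(-5*t)]
  [-exp(6*t) + exp(-5*t), 0, exp(6*t)]

Strategy: write A = P · J · P⁻¹ where J is a Jordan canonical form, so e^{tA} = P · e^{tJ} · P⁻¹, and e^{tJ} can be computed block-by-block.

A has Jordan form
J =
  [-5,  0, 0]
  [ 0, -5, 0]
  [ 0,  0, 6]
(up to reordering of blocks).

Per-block formulas:
  For a 1×1 block at λ = -5: exp(t · [-5]) = [e^(-5t)].
  For a 1×1 block at λ = 6: exp(t · [6]) = [e^(6t)].

After assembling e^{tJ} and conjugating by P, we get:

e^{tA} =
  [exp(-5*t), 0, 0]
  [exp(6*t) - exp(-5*t), exp(-5*t), -exp(6*t) + exp(-5*t)]
  [-exp(6*t) + exp(-5*t), 0, exp(6*t)]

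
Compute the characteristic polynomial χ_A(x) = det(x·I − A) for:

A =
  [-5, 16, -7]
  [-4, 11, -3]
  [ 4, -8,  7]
x^3 - 13*x^2 + 55*x - 75

Expanding det(x·I − A) (e.g. by cofactor expansion or by noting that A is similar to its Jordan form J, which has the same characteristic polynomial as A) gives
  χ_A(x) = x^3 - 13*x^2 + 55*x - 75
which factors as (x - 5)^2*(x - 3). The eigenvalues (with algebraic multiplicities) are λ = 3 with multiplicity 1, λ = 5 with multiplicity 2.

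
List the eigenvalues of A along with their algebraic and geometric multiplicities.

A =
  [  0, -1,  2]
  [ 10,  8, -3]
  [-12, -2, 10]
λ = 6: alg = 3, geom = 1

Step 1 — factor the characteristic polynomial to read off the algebraic multiplicities:
  χ_A(x) = (x - 6)^3

Step 2 — compute geometric multiplicities via the rank-nullity identity g(λ) = n − rank(A − λI):
  rank(A − (6)·I) = 2, so dim ker(A − (6)·I) = n − 2 = 1

Summary:
  λ = 6: algebraic multiplicity = 3, geometric multiplicity = 1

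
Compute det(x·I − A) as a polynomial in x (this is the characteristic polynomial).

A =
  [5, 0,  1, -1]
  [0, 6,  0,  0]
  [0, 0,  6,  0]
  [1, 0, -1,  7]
x^4 - 24*x^3 + 216*x^2 - 864*x + 1296

Expanding det(x·I − A) (e.g. by cofactor expansion or by noting that A is similar to its Jordan form J, which has the same characteristic polynomial as A) gives
  χ_A(x) = x^4 - 24*x^3 + 216*x^2 - 864*x + 1296
which factors as (x - 6)^4. The eigenvalues (with algebraic multiplicities) are λ = 6 with multiplicity 4.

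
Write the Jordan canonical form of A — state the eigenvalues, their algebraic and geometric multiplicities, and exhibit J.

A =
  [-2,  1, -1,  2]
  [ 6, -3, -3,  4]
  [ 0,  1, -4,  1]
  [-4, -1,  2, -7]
J_3(-4) ⊕ J_1(-4)

The characteristic polynomial is
  det(x·I − A) = x^4 + 16*x^3 + 96*x^2 + 256*x + 256 = (x + 4)^4

Eigenvalues and multiplicities (the geometric multiplicity of λ is n − rank(A − λI), which equals the number of Jordan blocks for λ):
  λ = -4: algebraic multiplicity = 4, geometric multiplicity = 2

Determining the block sizes for each eigenvalue:
  λ = -4: with am = 4 and gm = 2, the partition is not yet determined (e.g. several partitions of 4 into 2 parts exist). Let N = A − (-4)·I. Computing rank(N^1) = 2, rank(N^2) = 1, rank(N^3) = 0; the number of blocks of size ≥ j is rank(N^{j−1}) − rank(N^j), giving [2, 1, 1]. So we have 1 block(s) of size 3, 1 block(s) of size 1 → block sizes [3, 1]

Assembling the blocks gives a Jordan form
J =
  [-4,  1,  0,  0]
  [ 0, -4,  1,  0]
  [ 0,  0, -4,  0]
  [ 0,  0,  0, -4]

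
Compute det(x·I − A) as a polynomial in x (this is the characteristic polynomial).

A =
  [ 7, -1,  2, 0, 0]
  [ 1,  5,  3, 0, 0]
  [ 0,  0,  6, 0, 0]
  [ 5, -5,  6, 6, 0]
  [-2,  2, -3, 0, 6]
x^5 - 30*x^4 + 360*x^3 - 2160*x^2 + 6480*x - 7776

Expanding det(x·I − A) (e.g. by cofactor expansion or by noting that A is similar to its Jordan form J, which has the same characteristic polynomial as A) gives
  χ_A(x) = x^5 - 30*x^4 + 360*x^3 - 2160*x^2 + 6480*x - 7776
which factors as (x - 6)^5. The eigenvalues (with algebraic multiplicities) are λ = 6 with multiplicity 5.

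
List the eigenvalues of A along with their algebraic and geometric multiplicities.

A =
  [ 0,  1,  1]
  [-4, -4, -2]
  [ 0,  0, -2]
λ = -2: alg = 3, geom = 2

Step 1 — factor the characteristic polynomial to read off the algebraic multiplicities:
  χ_A(x) = (x + 2)^3

Step 2 — compute geometric multiplicities via the rank-nullity identity g(λ) = n − rank(A − λI):
  rank(A − (-2)·I) = 1, so dim ker(A − (-2)·I) = n − 1 = 2

Summary:
  λ = -2: algebraic multiplicity = 3, geometric multiplicity = 2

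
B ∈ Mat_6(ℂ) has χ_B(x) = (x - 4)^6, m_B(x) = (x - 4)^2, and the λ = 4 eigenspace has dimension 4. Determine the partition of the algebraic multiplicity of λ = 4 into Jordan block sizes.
Block sizes for λ = 4: [2, 2, 1, 1]

Step 1 — from the characteristic polynomial, algebraic multiplicity of λ = 4 is 6. From dim ker(B − (4)·I) = 4, there are exactly 4 Jordan blocks for λ = 4.
Step 2 — from the minimal polynomial, the factor (x − 4)^2 tells us the largest block for λ = 4 has size 2.
Step 3 — with total size 6, 4 blocks, and largest block 2, the block sizes (in nonincreasing order) are [2, 2, 1, 1].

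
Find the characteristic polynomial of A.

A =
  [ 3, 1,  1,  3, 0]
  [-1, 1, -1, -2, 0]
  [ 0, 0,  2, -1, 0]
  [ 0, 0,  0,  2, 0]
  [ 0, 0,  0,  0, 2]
x^5 - 10*x^4 + 40*x^3 - 80*x^2 + 80*x - 32

Expanding det(x·I − A) (e.g. by cofactor expansion or by noting that A is similar to its Jordan form J, which has the same characteristic polynomial as A) gives
  χ_A(x) = x^5 - 10*x^4 + 40*x^3 - 80*x^2 + 80*x - 32
which factors as (x - 2)^5. The eigenvalues (with algebraic multiplicities) are λ = 2 with multiplicity 5.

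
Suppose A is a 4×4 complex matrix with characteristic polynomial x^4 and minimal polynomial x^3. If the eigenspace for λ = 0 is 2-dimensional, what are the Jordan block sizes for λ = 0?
Block sizes for λ = 0: [3, 1]

Step 1 — from the characteristic polynomial, algebraic multiplicity of λ = 0 is 4. From dim ker(A − (0)·I) = 2, there are exactly 2 Jordan blocks for λ = 0.
Step 2 — from the minimal polynomial, the factor (x − 0)^3 tells us the largest block for λ = 0 has size 3.
Step 3 — with total size 4, 2 blocks, and largest block 3, the block sizes (in nonincreasing order) are [3, 1].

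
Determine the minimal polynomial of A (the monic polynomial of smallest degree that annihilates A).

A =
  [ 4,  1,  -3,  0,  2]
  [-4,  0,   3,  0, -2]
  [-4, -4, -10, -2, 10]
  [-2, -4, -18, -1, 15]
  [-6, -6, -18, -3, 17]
x^3 - 6*x^2 + 12*x - 8

The characteristic polynomial is χ_A(x) = (x - 2)^5, so the eigenvalues are known. The minimal polynomial is
  m_A(x) = Π_λ (x − λ)^{k_λ}
where k_λ is the size of the *largest* Jordan block for λ (equivalently, the smallest k with (A − λI)^k v = 0 for every generalised eigenvector v of λ).

  λ = 2: largest Jordan block has size 3, contributing (x − 2)^3

So m_A(x) = (x - 2)^3 = x^3 - 6*x^2 + 12*x - 8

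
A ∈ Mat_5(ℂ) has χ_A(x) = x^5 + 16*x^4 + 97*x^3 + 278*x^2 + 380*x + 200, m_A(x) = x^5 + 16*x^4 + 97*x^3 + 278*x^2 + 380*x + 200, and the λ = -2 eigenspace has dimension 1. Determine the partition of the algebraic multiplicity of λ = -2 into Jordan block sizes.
Block sizes for λ = -2: [3]

Step 1 — from the characteristic polynomial, algebraic multiplicity of λ = -2 is 3. From dim ker(A − (-2)·I) = 1, there are exactly 1 Jordan blocks for λ = -2.
Step 2 — from the minimal polynomial, the factor (x + 2)^3 tells us the largest block for λ = -2 has size 3.
Step 3 — with total size 3, 1 blocks, and largest block 3, the block sizes (in nonincreasing order) are [3].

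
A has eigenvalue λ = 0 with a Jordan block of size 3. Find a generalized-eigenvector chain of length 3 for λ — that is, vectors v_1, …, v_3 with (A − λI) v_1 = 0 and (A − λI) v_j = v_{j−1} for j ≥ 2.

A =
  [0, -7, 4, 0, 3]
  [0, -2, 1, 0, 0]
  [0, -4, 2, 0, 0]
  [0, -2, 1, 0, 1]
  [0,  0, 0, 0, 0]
A Jordan chain for λ = 0 of length 3:
v_1 = (-2, 0, 0, 0, 0)ᵀ
v_2 = (-7, -2, -4, -2, 0)ᵀ
v_3 = (0, 1, 0, 0, 0)ᵀ

Let N = A − (0)·I. We want v_3 with N^3 v_3 = 0 but N^2 v_3 ≠ 0; then v_{j-1} := N · v_j for j = 3, …, 2.

Pick v_3 = (0, 1, 0, 0, 0)ᵀ.
Then v_2 = N · v_3 = (-7, -2, -4, -2, 0)ᵀ.
Then v_1 = N · v_2 = (-2, 0, 0, 0, 0)ᵀ.

Sanity check: (A − (0)·I) v_1 = (0, 0, 0, 0, 0)ᵀ = 0. ✓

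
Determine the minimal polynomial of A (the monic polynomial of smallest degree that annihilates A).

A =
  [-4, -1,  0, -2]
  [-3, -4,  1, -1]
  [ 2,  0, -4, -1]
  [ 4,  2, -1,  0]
x^3 + 9*x^2 + 27*x + 27

The characteristic polynomial is χ_A(x) = (x + 3)^4, so the eigenvalues are known. The minimal polynomial is
  m_A(x) = Π_λ (x − λ)^{k_λ}
where k_λ is the size of the *largest* Jordan block for λ (equivalently, the smallest k with (A − λI)^k v = 0 for every generalised eigenvector v of λ).

  λ = -3: largest Jordan block has size 3, contributing (x + 3)^3

So m_A(x) = (x + 3)^3 = x^3 + 9*x^2 + 27*x + 27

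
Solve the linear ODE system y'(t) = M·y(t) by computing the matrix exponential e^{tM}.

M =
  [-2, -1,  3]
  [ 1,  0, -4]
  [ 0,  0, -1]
e^{tM} =
  [-t*exp(-t) + exp(-t), -t*exp(-t), t^2*exp(-t)/2 + 3*t*exp(-t)]
  [t*exp(-t), t*exp(-t) + exp(-t), -t^2*exp(-t)/2 - 4*t*exp(-t)]
  [0, 0, exp(-t)]

Strategy: write M = P · J · P⁻¹ where J is a Jordan canonical form, so e^{tM} = P · e^{tJ} · P⁻¹, and e^{tJ} can be computed block-by-block.

M has Jordan form
J =
  [-1,  1,  0]
  [ 0, -1,  1]
  [ 0,  0, -1]
(up to reordering of blocks).

Per-block formulas:
  For a 3×3 Jordan block J_3(-1): exp(t · J_3(-1)) = e^(-1t)·(I + t·N + (t^2/2)·N^2), where N is the 3×3 nilpotent shift.

After assembling e^{tJ} and conjugating by P, we get:

e^{tM} =
  [-t*exp(-t) + exp(-t), -t*exp(-t), t^2*exp(-t)/2 + 3*t*exp(-t)]
  [t*exp(-t), t*exp(-t) + exp(-t), -t^2*exp(-t)/2 - 4*t*exp(-t)]
  [0, 0, exp(-t)]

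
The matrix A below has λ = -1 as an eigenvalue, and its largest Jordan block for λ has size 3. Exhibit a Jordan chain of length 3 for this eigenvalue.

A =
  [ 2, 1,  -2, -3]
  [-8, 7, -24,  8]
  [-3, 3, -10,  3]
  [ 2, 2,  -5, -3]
A Jordan chain for λ = -1 of length 3:
v_1 = (1, 0, 0, 1)ᵀ
v_2 = (3, -8, -3, 2)ᵀ
v_3 = (1, 0, 0, 0)ᵀ

Let N = A − (-1)·I. We want v_3 with N^3 v_3 = 0 but N^2 v_3 ≠ 0; then v_{j-1} := N · v_j for j = 3, …, 2.

Pick v_3 = (1, 0, 0, 0)ᵀ.
Then v_2 = N · v_3 = (3, -8, -3, 2)ᵀ.
Then v_1 = N · v_2 = (1, 0, 0, 1)ᵀ.

Sanity check: (A − (-1)·I) v_1 = (0, 0, 0, 0)ᵀ = 0. ✓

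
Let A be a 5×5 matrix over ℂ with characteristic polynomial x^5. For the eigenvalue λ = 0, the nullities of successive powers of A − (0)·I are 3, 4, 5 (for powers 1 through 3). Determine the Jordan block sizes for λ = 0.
Block sizes for λ = 0: [3, 1, 1]

From the dimensions of kernels of powers, the number of Jordan blocks of size at least j is d_j − d_{j−1} where d_j = dim ker(N^j) (with d_0 = 0). Computing the differences gives [3, 1, 1].
The number of blocks of size exactly k is (#blocks of size ≥ k) − (#blocks of size ≥ k + 1), so the partition is: 2 block(s) of size 1, 1 block(s) of size 3.
In nonincreasing order the block sizes are [3, 1, 1].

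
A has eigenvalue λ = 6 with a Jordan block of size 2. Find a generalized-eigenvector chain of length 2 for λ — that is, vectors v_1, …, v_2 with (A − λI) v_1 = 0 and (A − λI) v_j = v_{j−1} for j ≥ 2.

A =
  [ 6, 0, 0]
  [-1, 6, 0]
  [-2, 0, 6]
A Jordan chain for λ = 6 of length 2:
v_1 = (0, -1, -2)ᵀ
v_2 = (1, 0, 0)ᵀ

Let N = A − (6)·I. We want v_2 with N^2 v_2 = 0 but N^1 v_2 ≠ 0; then v_{j-1} := N · v_j for j = 2, …, 2.

Pick v_2 = (1, 0, 0)ᵀ.
Then v_1 = N · v_2 = (0, -1, -2)ᵀ.

Sanity check: (A − (6)·I) v_1 = (0, 0, 0)ᵀ = 0. ✓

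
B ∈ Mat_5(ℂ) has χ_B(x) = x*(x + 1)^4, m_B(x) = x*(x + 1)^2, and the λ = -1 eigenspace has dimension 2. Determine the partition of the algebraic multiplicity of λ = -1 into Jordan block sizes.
Block sizes for λ = -1: [2, 2]

Step 1 — from the characteristic polynomial, algebraic multiplicity of λ = -1 is 4. From dim ker(B − (-1)·I) = 2, there are exactly 2 Jordan blocks for λ = -1.
Step 2 — from the minimal polynomial, the factor (x + 1)^2 tells us the largest block for λ = -1 has size 2.
Step 3 — with total size 4, 2 blocks, and largest block 2, the block sizes (in nonincreasing order) are [2, 2].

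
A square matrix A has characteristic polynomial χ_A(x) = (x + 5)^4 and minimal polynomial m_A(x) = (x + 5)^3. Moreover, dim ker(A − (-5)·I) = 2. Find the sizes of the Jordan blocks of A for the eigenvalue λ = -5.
Block sizes for λ = -5: [3, 1]

Step 1 — from the characteristic polynomial, algebraic multiplicity of λ = -5 is 4. From dim ker(A − (-5)·I) = 2, there are exactly 2 Jordan blocks for λ = -5.
Step 2 — from the minimal polynomial, the factor (x + 5)^3 tells us the largest block for λ = -5 has size 3.
Step 3 — with total size 4, 2 blocks, and largest block 3, the block sizes (in nonincreasing order) are [3, 1].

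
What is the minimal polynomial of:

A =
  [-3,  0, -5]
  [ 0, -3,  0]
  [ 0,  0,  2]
x^2 + x - 6

The characteristic polynomial is χ_A(x) = (x - 2)*(x + 3)^2, so the eigenvalues are known. The minimal polynomial is
  m_A(x) = Π_λ (x − λ)^{k_λ}
where k_λ is the size of the *largest* Jordan block for λ (equivalently, the smallest k with (A − λI)^k v = 0 for every generalised eigenvector v of λ).

  λ = -3: largest Jordan block has size 1, contributing (x + 3)
  λ = 2: largest Jordan block has size 1, contributing (x − 2)

So m_A(x) = (x - 2)*(x + 3) = x^2 + x - 6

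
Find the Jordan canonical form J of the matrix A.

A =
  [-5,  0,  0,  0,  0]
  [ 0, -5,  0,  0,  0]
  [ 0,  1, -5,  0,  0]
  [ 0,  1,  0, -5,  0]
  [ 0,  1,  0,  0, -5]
J_2(-5) ⊕ J_1(-5) ⊕ J_1(-5) ⊕ J_1(-5)

The characteristic polynomial is
  det(x·I − A) = x^5 + 25*x^4 + 250*x^3 + 1250*x^2 + 3125*x + 3125 = (x + 5)^5

Eigenvalues and multiplicities (the geometric multiplicity of λ is n − rank(A − λI), which equals the number of Jordan blocks for λ):
  λ = -5: algebraic multiplicity = 5, geometric multiplicity = 4

Determining the block sizes for each eigenvalue:
  λ = -5: 4 blocks summing to 5 forces exactly one block of size 2 and the rest size 1 → block sizes [2, 1, 1, 1]

Assembling the blocks gives a Jordan form
J =
  [-5,  1,  0,  0,  0]
  [ 0, -5,  0,  0,  0]
  [ 0,  0, -5,  0,  0]
  [ 0,  0,  0, -5,  0]
  [ 0,  0,  0,  0, -5]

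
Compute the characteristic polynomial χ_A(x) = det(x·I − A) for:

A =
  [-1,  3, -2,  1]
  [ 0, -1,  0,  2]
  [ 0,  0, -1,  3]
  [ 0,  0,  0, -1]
x^4 + 4*x^3 + 6*x^2 + 4*x + 1

Expanding det(x·I − A) (e.g. by cofactor expansion or by noting that A is similar to its Jordan form J, which has the same characteristic polynomial as A) gives
  χ_A(x) = x^4 + 4*x^3 + 6*x^2 + 4*x + 1
which factors as (x + 1)^4. The eigenvalues (with algebraic multiplicities) are λ = -1 with multiplicity 4.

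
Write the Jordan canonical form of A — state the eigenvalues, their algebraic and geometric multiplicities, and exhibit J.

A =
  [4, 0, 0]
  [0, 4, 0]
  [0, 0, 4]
J_1(4) ⊕ J_1(4) ⊕ J_1(4)

The characteristic polynomial is
  det(x·I − A) = x^3 - 12*x^2 + 48*x - 64 = (x - 4)^3

Eigenvalues and multiplicities (the geometric multiplicity of λ is n − rank(A − λI), which equals the number of Jordan blocks for λ):
  λ = 4: algebraic multiplicity = 3, geometric multiplicity = 3

Determining the block sizes for each eigenvalue:
  λ = 4: gm = am = 3, so every block has size 1 → block sizes [1, 1, 1]

Assembling the blocks gives a Jordan form
J =
  [4, 0, 0]
  [0, 4, 0]
  [0, 0, 4]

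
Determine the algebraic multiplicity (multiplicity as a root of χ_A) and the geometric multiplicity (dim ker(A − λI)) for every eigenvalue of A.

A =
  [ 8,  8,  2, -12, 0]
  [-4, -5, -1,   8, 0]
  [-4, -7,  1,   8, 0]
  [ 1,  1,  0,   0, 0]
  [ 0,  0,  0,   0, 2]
λ = -2: alg = 1, geom = 1; λ = 2: alg = 4, geom = 2

Step 1 — factor the characteristic polynomial to read off the algebraic multiplicities:
  χ_A(x) = (x - 2)^4*(x + 2)

Step 2 — compute geometric multiplicities via the rank-nullity identity g(λ) = n − rank(A − λI):
  rank(A − (-2)·I) = 4, so dim ker(A − (-2)·I) = n − 4 = 1
  rank(A − (2)·I) = 3, so dim ker(A − (2)·I) = n − 3 = 2

Summary:
  λ = -2: algebraic multiplicity = 1, geometric multiplicity = 1
  λ = 2: algebraic multiplicity = 4, geometric multiplicity = 2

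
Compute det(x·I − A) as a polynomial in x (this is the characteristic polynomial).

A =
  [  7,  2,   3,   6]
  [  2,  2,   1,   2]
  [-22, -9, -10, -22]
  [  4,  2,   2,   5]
x^4 - 4*x^3 + 6*x^2 - 4*x + 1

Expanding det(x·I − A) (e.g. by cofactor expansion or by noting that A is similar to its Jordan form J, which has the same characteristic polynomial as A) gives
  χ_A(x) = x^4 - 4*x^3 + 6*x^2 - 4*x + 1
which factors as (x - 1)^4. The eigenvalues (with algebraic multiplicities) are λ = 1 with multiplicity 4.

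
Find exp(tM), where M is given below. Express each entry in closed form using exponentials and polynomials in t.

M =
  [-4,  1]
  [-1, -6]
e^{tM} =
  [t*exp(-5*t) + exp(-5*t), t*exp(-5*t)]
  [-t*exp(-5*t), -t*exp(-5*t) + exp(-5*t)]

Strategy: write M = P · J · P⁻¹ where J is a Jordan canonical form, so e^{tM} = P · e^{tJ} · P⁻¹, and e^{tJ} can be computed block-by-block.

M has Jordan form
J =
  [-5,  1]
  [ 0, -5]
(up to reordering of blocks).

Per-block formulas:
  For a 2×2 Jordan block J_2(-5): exp(t · J_2(-5)) = e^(-5t)·(I + t·N), where N is the 2×2 nilpotent shift.

After assembling e^{tJ} and conjugating by P, we get:

e^{tM} =
  [t*exp(-5*t) + exp(-5*t), t*exp(-5*t)]
  [-t*exp(-5*t), -t*exp(-5*t) + exp(-5*t)]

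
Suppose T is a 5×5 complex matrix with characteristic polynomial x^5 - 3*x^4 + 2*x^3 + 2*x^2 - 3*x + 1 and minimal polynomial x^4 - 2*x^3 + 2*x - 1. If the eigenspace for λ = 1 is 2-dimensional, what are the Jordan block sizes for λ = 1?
Block sizes for λ = 1: [3, 1]

Step 1 — from the characteristic polynomial, algebraic multiplicity of λ = 1 is 4. From dim ker(T − (1)·I) = 2, there are exactly 2 Jordan blocks for λ = 1.
Step 2 — from the minimal polynomial, the factor (x − 1)^3 tells us the largest block for λ = 1 has size 3.
Step 3 — with total size 4, 2 blocks, and largest block 3, the block sizes (in nonincreasing order) are [3, 1].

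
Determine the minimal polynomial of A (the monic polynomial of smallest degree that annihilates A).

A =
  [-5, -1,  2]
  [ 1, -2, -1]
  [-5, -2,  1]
x^3 + 6*x^2 + 12*x + 8

The characteristic polynomial is χ_A(x) = (x + 2)^3, so the eigenvalues are known. The minimal polynomial is
  m_A(x) = Π_λ (x − λ)^{k_λ}
where k_λ is the size of the *largest* Jordan block for λ (equivalently, the smallest k with (A − λI)^k v = 0 for every generalised eigenvector v of λ).

  λ = -2: largest Jordan block has size 3, contributing (x + 2)^3

So m_A(x) = (x + 2)^3 = x^3 + 6*x^2 + 12*x + 8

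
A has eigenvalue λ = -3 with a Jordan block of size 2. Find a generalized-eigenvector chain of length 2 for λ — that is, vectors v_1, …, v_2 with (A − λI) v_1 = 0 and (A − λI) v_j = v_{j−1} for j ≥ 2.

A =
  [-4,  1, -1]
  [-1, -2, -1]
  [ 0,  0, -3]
A Jordan chain for λ = -3 of length 2:
v_1 = (-1, -1, 0)ᵀ
v_2 = (1, 0, 0)ᵀ

Let N = A − (-3)·I. We want v_2 with N^2 v_2 = 0 but N^1 v_2 ≠ 0; then v_{j-1} := N · v_j for j = 2, …, 2.

Pick v_2 = (1, 0, 0)ᵀ.
Then v_1 = N · v_2 = (-1, -1, 0)ᵀ.

Sanity check: (A − (-3)·I) v_1 = (0, 0, 0)ᵀ = 0. ✓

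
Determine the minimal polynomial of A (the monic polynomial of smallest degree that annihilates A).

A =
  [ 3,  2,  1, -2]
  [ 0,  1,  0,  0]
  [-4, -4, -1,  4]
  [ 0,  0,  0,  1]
x^2 - 2*x + 1

The characteristic polynomial is χ_A(x) = (x - 1)^4, so the eigenvalues are known. The minimal polynomial is
  m_A(x) = Π_λ (x − λ)^{k_λ}
where k_λ is the size of the *largest* Jordan block for λ (equivalently, the smallest k with (A − λI)^k v = 0 for every generalised eigenvector v of λ).

  λ = 1: largest Jordan block has size 2, contributing (x − 1)^2

So m_A(x) = (x - 1)^2 = x^2 - 2*x + 1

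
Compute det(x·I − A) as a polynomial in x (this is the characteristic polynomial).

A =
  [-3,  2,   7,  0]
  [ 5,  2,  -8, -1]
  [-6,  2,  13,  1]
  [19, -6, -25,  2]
x^4 - 14*x^3 + 72*x^2 - 160*x + 128

Expanding det(x·I − A) (e.g. by cofactor expansion or by noting that A is similar to its Jordan form J, which has the same characteristic polynomial as A) gives
  χ_A(x) = x^4 - 14*x^3 + 72*x^2 - 160*x + 128
which factors as (x - 4)^3*(x - 2). The eigenvalues (with algebraic multiplicities) are λ = 2 with multiplicity 1, λ = 4 with multiplicity 3.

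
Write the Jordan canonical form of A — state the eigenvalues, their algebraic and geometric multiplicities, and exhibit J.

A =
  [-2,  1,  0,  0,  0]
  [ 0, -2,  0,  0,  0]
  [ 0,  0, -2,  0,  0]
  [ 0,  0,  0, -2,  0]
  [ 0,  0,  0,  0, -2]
J_2(-2) ⊕ J_1(-2) ⊕ J_1(-2) ⊕ J_1(-2)

The characteristic polynomial is
  det(x·I − A) = x^5 + 10*x^4 + 40*x^3 + 80*x^2 + 80*x + 32 = (x + 2)^5

Eigenvalues and multiplicities (the geometric multiplicity of λ is n − rank(A − λI), which equals the number of Jordan blocks for λ):
  λ = -2: algebraic multiplicity = 5, geometric multiplicity = 4

Determining the block sizes for each eigenvalue:
  λ = -2: 4 blocks summing to 5 forces exactly one block of size 2 and the rest size 1 → block sizes [2, 1, 1, 1]

Assembling the blocks gives a Jordan form
J =
  [-2,  1,  0,  0,  0]
  [ 0, -2,  0,  0,  0]
  [ 0,  0, -2,  0,  0]
  [ 0,  0,  0, -2,  0]
  [ 0,  0,  0,  0, -2]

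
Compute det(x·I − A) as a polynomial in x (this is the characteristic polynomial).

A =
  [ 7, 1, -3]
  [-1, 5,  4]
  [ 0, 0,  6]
x^3 - 18*x^2 + 108*x - 216

Expanding det(x·I − A) (e.g. by cofactor expansion or by noting that A is similar to its Jordan form J, which has the same characteristic polynomial as A) gives
  χ_A(x) = x^3 - 18*x^2 + 108*x - 216
which factors as (x - 6)^3. The eigenvalues (with algebraic multiplicities) are λ = 6 with multiplicity 3.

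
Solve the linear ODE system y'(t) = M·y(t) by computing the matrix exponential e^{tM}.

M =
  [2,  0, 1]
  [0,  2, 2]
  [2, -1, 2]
e^{tM} =
  [t^2*exp(2*t) + exp(2*t), -t^2*exp(2*t)/2, t*exp(2*t)]
  [2*t^2*exp(2*t), -t^2*exp(2*t) + exp(2*t), 2*t*exp(2*t)]
  [2*t*exp(2*t), -t*exp(2*t), exp(2*t)]

Strategy: write M = P · J · P⁻¹ where J is a Jordan canonical form, so e^{tM} = P · e^{tJ} · P⁻¹, and e^{tJ} can be computed block-by-block.

M has Jordan form
J =
  [2, 1, 0]
  [0, 2, 1]
  [0, 0, 2]
(up to reordering of blocks).

Per-block formulas:
  For a 3×3 Jordan block J_3(2): exp(t · J_3(2)) = e^(2t)·(I + t·N + (t^2/2)·N^2), where N is the 3×3 nilpotent shift.

After assembling e^{tJ} and conjugating by P, we get:

e^{tM} =
  [t^2*exp(2*t) + exp(2*t), -t^2*exp(2*t)/2, t*exp(2*t)]
  [2*t^2*exp(2*t), -t^2*exp(2*t) + exp(2*t), 2*t*exp(2*t)]
  [2*t*exp(2*t), -t*exp(2*t), exp(2*t)]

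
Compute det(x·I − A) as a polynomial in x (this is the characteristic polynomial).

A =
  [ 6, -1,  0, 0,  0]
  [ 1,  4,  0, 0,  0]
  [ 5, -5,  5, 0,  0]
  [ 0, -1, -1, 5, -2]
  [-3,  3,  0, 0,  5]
x^5 - 25*x^4 + 250*x^3 - 1250*x^2 + 3125*x - 3125

Expanding det(x·I − A) (e.g. by cofactor expansion or by noting that A is similar to its Jordan form J, which has the same characteristic polynomial as A) gives
  χ_A(x) = x^5 - 25*x^4 + 250*x^3 - 1250*x^2 + 3125*x - 3125
which factors as (x - 5)^5. The eigenvalues (with algebraic multiplicities) are λ = 5 with multiplicity 5.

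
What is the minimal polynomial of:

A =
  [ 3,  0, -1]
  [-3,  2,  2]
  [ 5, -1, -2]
x^3 - 3*x^2 + 3*x - 1

The characteristic polynomial is χ_A(x) = (x - 1)^3, so the eigenvalues are known. The minimal polynomial is
  m_A(x) = Π_λ (x − λ)^{k_λ}
where k_λ is the size of the *largest* Jordan block for λ (equivalently, the smallest k with (A − λI)^k v = 0 for every generalised eigenvector v of λ).

  λ = 1: largest Jordan block has size 3, contributing (x − 1)^3

So m_A(x) = (x - 1)^3 = x^3 - 3*x^2 + 3*x - 1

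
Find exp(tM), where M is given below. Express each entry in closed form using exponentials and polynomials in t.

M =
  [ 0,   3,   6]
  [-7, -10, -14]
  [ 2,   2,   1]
e^{tM} =
  [3*t*exp(-3*t) + exp(-3*t), 3*t*exp(-3*t), 6*t*exp(-3*t)]
  [-7*t*exp(-3*t), -7*t*exp(-3*t) + exp(-3*t), -14*t*exp(-3*t)]
  [2*t*exp(-3*t), 2*t*exp(-3*t), 4*t*exp(-3*t) + exp(-3*t)]

Strategy: write M = P · J · P⁻¹ where J is a Jordan canonical form, so e^{tM} = P · e^{tJ} · P⁻¹, and e^{tJ} can be computed block-by-block.

M has Jordan form
J =
  [-3,  1,  0]
  [ 0, -3,  0]
  [ 0,  0, -3]
(up to reordering of blocks).

Per-block formulas:
  For a 2×2 Jordan block J_2(-3): exp(t · J_2(-3)) = e^(-3t)·(I + t·N), where N is the 2×2 nilpotent shift.
  For a 1×1 block at λ = -3: exp(t · [-3]) = [e^(-3t)].

After assembling e^{tJ} and conjugating by P, we get:

e^{tM} =
  [3*t*exp(-3*t) + exp(-3*t), 3*t*exp(-3*t), 6*t*exp(-3*t)]
  [-7*t*exp(-3*t), -7*t*exp(-3*t) + exp(-3*t), -14*t*exp(-3*t)]
  [2*t*exp(-3*t), 2*t*exp(-3*t), 4*t*exp(-3*t) + exp(-3*t)]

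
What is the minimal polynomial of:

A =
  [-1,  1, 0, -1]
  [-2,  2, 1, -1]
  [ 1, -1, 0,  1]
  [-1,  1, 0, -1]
x^3

The characteristic polynomial is χ_A(x) = x^4, so the eigenvalues are known. The minimal polynomial is
  m_A(x) = Π_λ (x − λ)^{k_λ}
where k_λ is the size of the *largest* Jordan block for λ (equivalently, the smallest k with (A − λI)^k v = 0 for every generalised eigenvector v of λ).

  λ = 0: largest Jordan block has size 3, contributing (x − 0)^3

So m_A(x) = x^3 = x^3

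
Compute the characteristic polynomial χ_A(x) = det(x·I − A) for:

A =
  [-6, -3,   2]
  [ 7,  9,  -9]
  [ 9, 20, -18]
x^3 + 15*x^2 + 75*x + 125

Expanding det(x·I − A) (e.g. by cofactor expansion or by noting that A is similar to its Jordan form J, which has the same characteristic polynomial as A) gives
  χ_A(x) = x^3 + 15*x^2 + 75*x + 125
which factors as (x + 5)^3. The eigenvalues (with algebraic multiplicities) are λ = -5 with multiplicity 3.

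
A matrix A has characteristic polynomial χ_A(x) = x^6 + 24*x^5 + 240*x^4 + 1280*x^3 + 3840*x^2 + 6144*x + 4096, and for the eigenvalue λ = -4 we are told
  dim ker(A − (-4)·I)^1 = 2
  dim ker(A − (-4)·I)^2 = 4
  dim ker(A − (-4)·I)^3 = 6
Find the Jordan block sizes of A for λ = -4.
Block sizes for λ = -4: [3, 3]

From the dimensions of kernels of powers, the number of Jordan blocks of size at least j is d_j − d_{j−1} where d_j = dim ker(N^j) (with d_0 = 0). Computing the differences gives [2, 2, 2].
The number of blocks of size exactly k is (#blocks of size ≥ k) − (#blocks of size ≥ k + 1), so the partition is: 2 block(s) of size 3.
In nonincreasing order the block sizes are [3, 3].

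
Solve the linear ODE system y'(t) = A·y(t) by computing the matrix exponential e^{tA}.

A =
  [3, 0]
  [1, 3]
e^{tA} =
  [exp(3*t), 0]
  [t*exp(3*t), exp(3*t)]

Strategy: write A = P · J · P⁻¹ where J is a Jordan canonical form, so e^{tA} = P · e^{tJ} · P⁻¹, and e^{tJ} can be computed block-by-block.

A has Jordan form
J =
  [3, 1]
  [0, 3]
(up to reordering of blocks).

Per-block formulas:
  For a 2×2 Jordan block J_2(3): exp(t · J_2(3)) = e^(3t)·(I + t·N), where N is the 2×2 nilpotent shift.

After assembling e^{tJ} and conjugating by P, we get:

e^{tA} =
  [exp(3*t), 0]
  [t*exp(3*t), exp(3*t)]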